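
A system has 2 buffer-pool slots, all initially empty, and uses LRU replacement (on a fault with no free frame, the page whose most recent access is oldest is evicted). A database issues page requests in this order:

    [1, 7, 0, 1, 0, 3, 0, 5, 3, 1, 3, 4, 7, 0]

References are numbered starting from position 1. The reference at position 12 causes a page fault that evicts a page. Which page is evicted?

1

pos 1: 1 → miss, frames [1]
pos 2: 7 → miss, frames [1, 7]
pos 3: 0 → miss, evict 1, frames [7, 0]
pos 4: 1 → miss, evict 7, frames [0, 1]
pos 5: 0 → hit
pos 6: 3 → miss, evict 1, frames [0, 3]
pos 7: 0 → hit
pos 8: 5 → miss, evict 3, frames [0, 5]
pos 9: 3 → miss, evict 0, frames [5, 3]
pos 10: 1 → miss, evict 5, frames [3, 1]
pos 11: 3 → hit
pos 12: 4 → miss, evict 1, frames [3, 4]
At position 12, page 1 is evicted.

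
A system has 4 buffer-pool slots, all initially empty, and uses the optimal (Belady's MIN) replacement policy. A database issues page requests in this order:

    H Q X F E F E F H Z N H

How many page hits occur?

5

H → fault, frames [H]
Q → fault, frames [H, Q]
X → fault, frames [H, Q, X]
F → fault, frames [H, Q, X, F]
E → fault, evict X, frames [H, Q, F, E]
F → hit
E → hit
F → hit
H → hit
Z → fault, evict E, frames [H, Q, F, Z]
N → fault, evict Z, frames [H, Q, F, N]
H → hit
Hits: 5.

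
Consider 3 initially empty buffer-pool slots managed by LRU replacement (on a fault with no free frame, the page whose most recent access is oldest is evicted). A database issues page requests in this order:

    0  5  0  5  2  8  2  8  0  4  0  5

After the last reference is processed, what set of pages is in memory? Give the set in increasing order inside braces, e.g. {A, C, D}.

0: miss, frames {0}
5: miss, frames {0,5}
0: hit
5: hit
2: miss, frames {0,5,2}
8: miss, evict 0, frames {5,2,8}
2: hit
8: hit
0: miss, evict 5, frames {2,8,0}
4: miss, evict 2, frames {8,0,4}
0: hit
5: miss, evict 8, frames {4,0,5}

{0, 4, 5}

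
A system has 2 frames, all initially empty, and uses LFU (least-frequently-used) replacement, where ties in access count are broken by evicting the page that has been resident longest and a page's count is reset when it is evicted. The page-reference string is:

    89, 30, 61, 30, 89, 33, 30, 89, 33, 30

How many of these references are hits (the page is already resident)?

3

89 -> miss, frames [89]
30 -> miss, frames [89, 30]
61 -> miss, evict 89, frames [30, 61]
30 -> hit
89 -> miss, evict 61, frames [30, 89]
33 -> miss, evict 89, frames [30, 33]
30 -> hit
89 -> miss, evict 33, frames [30, 89]
33 -> miss, evict 89, frames [30, 33]
30 -> hit
Hits: 3.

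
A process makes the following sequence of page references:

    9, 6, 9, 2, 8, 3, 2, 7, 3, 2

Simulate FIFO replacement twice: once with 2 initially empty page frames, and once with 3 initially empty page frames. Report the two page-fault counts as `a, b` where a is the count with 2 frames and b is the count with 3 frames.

2 frames: F F . F F F F F F F → 9 faults.
3 frames: F F . F F F . F . F → 7 faults.
7 < 9: adding a frame reduced faults, as is typical.

9, 7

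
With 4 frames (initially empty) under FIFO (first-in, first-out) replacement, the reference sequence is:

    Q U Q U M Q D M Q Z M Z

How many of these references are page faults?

Q -> fault, frames {Q}
U -> fault, frames {Q,U}
Q -> hit
U -> hit
M -> fault, frames {Q,U,M}
Q -> hit
D -> fault, frames {Q,U,M,D}
M -> hit
Q -> hit
Z -> fault, evict Q, frames {U,M,D,Z}
M -> hit
Z -> hit
Page faults: 5.

5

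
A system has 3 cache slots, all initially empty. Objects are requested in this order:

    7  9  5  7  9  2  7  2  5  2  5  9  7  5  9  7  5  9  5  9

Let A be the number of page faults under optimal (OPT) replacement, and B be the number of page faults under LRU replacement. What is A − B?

-2

Under OPT: F F F . . F . . . . . F . . . . . . . . → 5 faults.
Under LRU: F F F . . F . . F . . F F . . . . . . . → 7 faults.
A − B = 5 − 7 = -2.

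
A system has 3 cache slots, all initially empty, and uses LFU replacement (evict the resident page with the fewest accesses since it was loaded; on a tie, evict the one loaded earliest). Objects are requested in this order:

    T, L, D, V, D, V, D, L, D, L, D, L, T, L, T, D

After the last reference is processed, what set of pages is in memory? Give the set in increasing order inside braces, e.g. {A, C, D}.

T → miss, frames [T]
L → miss, frames [T, L]
D → miss, frames [T, L, D]
V → miss, evict T, frames [L, D, V]
D → hit
V → hit
D → hit
L → hit
D → hit
L → hit
D → hit
L → hit
T → miss, evict V, frames [L, D, T]
L → hit
T → hit
D → hit

{D, L, T}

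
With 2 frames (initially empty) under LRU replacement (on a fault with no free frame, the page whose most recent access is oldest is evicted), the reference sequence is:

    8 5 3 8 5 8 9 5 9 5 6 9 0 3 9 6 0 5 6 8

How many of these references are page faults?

8: fault, frames {8}
5: fault, frames {8,5}
3: fault, evict 8, frames {5,3}
8: fault, evict 5, frames {3,8}
5: fault, evict 3, frames {8,5}
8: hit
9: fault, evict 5, frames {8,9}
5: fault, evict 8, frames {9,5}
9: hit
5: hit
6: fault, evict 9, frames {5,6}
9: fault, evict 5, frames {6,9}
0: fault, evict 6, frames {9,0}
3: fault, evict 9, frames {0,3}
9: fault, evict 0, frames {3,9}
6: fault, evict 3, frames {9,6}
0: fault, evict 9, frames {6,0}
5: fault, evict 6, frames {0,5}
6: fault, evict 0, frames {5,6}
8: fault, evict 5, frames {6,8}
Page faults: 17.

17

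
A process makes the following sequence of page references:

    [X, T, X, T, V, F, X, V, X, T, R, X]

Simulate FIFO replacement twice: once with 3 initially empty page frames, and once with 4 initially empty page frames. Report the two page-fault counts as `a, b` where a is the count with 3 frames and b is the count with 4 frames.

3 frames: F F . . F F F . . F F . → 7 faults.
4 frames: F F . . F F . . . . F F → 6 faults.
6 < 7: adding a frame reduced faults, as is typical.

7, 6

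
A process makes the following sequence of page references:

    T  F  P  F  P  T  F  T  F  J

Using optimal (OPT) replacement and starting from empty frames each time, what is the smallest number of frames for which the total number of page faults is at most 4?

f=1: 10 faults
f=2: 5 faults
f=3: 4 faults
f=4: 4 faults
Smallest f with faults ≤ 4 is 3.

3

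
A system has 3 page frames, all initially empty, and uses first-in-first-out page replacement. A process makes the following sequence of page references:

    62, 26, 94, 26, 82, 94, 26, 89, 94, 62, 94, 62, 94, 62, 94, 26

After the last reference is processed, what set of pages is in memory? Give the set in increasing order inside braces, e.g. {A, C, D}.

{26, 62, 94}

62 → fault, frames {62}
26 → fault, frames {62,26}
94 → fault, frames {62,26,94}
26 → hit
82 → fault, evict 62, frames {26,94,82}
94 → hit
26 → hit
89 → fault, evict 26, frames {94,82,89}
94 → hit
62 → fault, evict 94, frames {82,89,62}
94 → fault, evict 82, frames {89,62,94}
62 → hit
94 → hit
62 → hit
94 → hit
26 → fault, evict 89, frames {62,94,26}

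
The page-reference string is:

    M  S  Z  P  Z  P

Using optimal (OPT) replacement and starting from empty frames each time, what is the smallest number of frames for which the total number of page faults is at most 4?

f=1: 6 faults
f=2: 4 faults
f=3: 4 faults
f=4: 4 faults
Smallest f with faults ≤ 4 is 2.

2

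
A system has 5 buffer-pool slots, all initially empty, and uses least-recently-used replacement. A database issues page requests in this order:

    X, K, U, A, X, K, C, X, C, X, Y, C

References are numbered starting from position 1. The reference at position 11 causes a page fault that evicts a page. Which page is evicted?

U

pos 1: X → miss, frames [X]
pos 2: K → miss, frames [X, K]
pos 3: U → miss, frames [X, K, U]
pos 4: A → miss, frames [X, K, U, A]
pos 5: X → hit
pos 6: K → hit
pos 7: C → miss, frames [U, A, X, K, C]
pos 8: X → hit
pos 9: C → hit
pos 10: X → hit
pos 11: Y → miss, evict U, frames [A, K, C, X, Y]
At position 11, page U is evicted.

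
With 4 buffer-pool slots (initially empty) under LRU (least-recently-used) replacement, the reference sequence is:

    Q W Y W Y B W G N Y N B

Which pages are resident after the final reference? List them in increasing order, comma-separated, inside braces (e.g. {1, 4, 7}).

Q -> miss, frames {Q}
W -> miss, frames {Q,W}
Y -> miss, frames {Q,W,Y}
W -> hit
Y -> hit
B -> miss, frames {Q,W,Y,B}
W -> hit
G -> miss, evict Q, frames {Y,B,W,G}
N -> miss, evict Y, frames {B,W,G,N}
Y -> miss, evict B, frames {W,G,N,Y}
N -> hit
B -> miss, evict W, frames {G,Y,N,B}

{B, G, N, Y}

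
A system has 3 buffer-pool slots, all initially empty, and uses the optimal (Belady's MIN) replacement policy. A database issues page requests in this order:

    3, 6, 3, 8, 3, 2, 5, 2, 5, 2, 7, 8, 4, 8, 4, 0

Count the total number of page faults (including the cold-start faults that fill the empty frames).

3 → miss, frames (3)
6 → miss, frames (3 6)
3 → hit
8 → miss, frames (3 6 8)
3 → hit
2 → miss, evict 6, frames (3 8 2)
5 → miss, evict 3, frames (8 2 5)
2 → hit
5 → hit
2 → hit
7 → miss, evict 5, frames (8 2 7)
8 → hit
4 → miss, evict 7, frames (8 2 4)
8 → hit
4 → hit
0 → miss, evict 4, frames (8 2 0)
Page faults: 8.

8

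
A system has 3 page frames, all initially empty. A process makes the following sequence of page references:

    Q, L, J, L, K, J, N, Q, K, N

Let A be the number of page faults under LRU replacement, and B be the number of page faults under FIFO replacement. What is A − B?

Under LRU: F F F . F . F F F . → 7 faults.
Under FIFO: F F F . F . F F . . → 6 faults.
A − B = 7 − 6 = 1.

1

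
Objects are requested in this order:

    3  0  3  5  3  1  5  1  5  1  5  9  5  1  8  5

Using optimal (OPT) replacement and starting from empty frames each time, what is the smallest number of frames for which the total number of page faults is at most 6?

f=1: 16 faults
f=2: 7 faults
f=3: 6 faults
f=4: 6 faults
f=5: 6 faults
f=6: 6 faults
Smallest f with faults ≤ 6 is 3.

3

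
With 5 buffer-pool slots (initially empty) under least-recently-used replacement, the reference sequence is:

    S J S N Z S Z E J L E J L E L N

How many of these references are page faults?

7

S: miss, frames {S}
J: miss, frames {S,J}
S: hit
N: miss, frames {J,S,N}
Z: miss, frames {J,S,N,Z}
S: hit
Z: hit
E: miss, frames {J,N,S,Z,E}
J: hit
L: miss, evict N, frames {S,Z,E,J,L}
E: hit
J: hit
L: hit
E: hit
L: hit
N: miss, evict S, frames {Z,J,E,L,N}
Page faults: 7.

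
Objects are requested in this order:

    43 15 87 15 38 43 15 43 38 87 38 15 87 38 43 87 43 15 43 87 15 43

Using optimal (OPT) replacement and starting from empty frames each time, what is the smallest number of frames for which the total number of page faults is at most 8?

3

f=1: 22 faults
f=2: 13 faults
f=3: 6 faults
f=4: 4 faults
Smallest f with faults ≤ 8 is 3.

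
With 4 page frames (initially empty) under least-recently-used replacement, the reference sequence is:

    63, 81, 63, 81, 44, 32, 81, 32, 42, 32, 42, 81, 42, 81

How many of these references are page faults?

5

63 → miss, frames [63]
81 → miss, frames [63, 81]
63 → hit
81 → hit
44 → miss, frames [63, 81, 44]
32 → miss, frames [63, 81, 44, 32]
81 → hit
32 → hit
42 → miss, evict 63, frames [44, 81, 32, 42]
32 → hit
42 → hit
81 → hit
42 → hit
81 → hit
Page faults: 5.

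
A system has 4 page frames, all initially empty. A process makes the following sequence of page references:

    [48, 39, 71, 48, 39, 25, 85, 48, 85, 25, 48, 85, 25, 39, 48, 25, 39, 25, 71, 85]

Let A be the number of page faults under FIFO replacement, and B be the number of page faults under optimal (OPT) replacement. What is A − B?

2

Under FIFO: F F F . . F F F . . . . . F . . . . F . → 8 faults.
Under OPT: F F F . . F F . . . . . . . . . . . F . → 6 faults.
A − B = 8 − 6 = 2.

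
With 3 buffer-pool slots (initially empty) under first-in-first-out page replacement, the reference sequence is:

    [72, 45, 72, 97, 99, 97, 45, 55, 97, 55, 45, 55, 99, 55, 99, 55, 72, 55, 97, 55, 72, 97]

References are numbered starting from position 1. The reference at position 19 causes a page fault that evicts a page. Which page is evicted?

pos 1: 72 -> fault, frames {72}
pos 2: 45 -> fault, frames {72,45}
pos 3: 72 -> hit
pos 4: 97 -> fault, frames {72,45,97}
pos 5: 99 -> fault, evict 72, frames {45,97,99}
pos 6: 97 -> hit
pos 7: 45 -> hit
pos 8: 55 -> fault, evict 45, frames {97,99,55}
pos 9: 97 -> hit
pos 10: 55 -> hit
pos 11: 45 -> fault, evict 97, frames {99,55,45}
pos 12: 55 -> hit
pos 13: 99 -> hit
pos 14: 55 -> hit
pos 15: 99 -> hit
pos 16: 55 -> hit
pos 17: 72 -> fault, evict 99, frames {55,45,72}
pos 18: 55 -> hit
pos 19: 97 -> fault, evict 55, frames {45,72,97}
At position 19, page 55 is evicted.

55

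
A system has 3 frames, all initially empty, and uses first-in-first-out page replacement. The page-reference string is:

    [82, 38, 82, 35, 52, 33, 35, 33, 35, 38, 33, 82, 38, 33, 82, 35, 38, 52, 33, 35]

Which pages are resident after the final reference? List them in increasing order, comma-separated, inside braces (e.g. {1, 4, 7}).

{33, 35, 52}

82 → miss, frames (82)
38 → miss, frames (82 38)
82 → hit
35 → miss, frames (82 38 35)
52 → miss, evict 82, frames (38 35 52)
33 → miss, evict 38, frames (35 52 33)
35 → hit
33 → hit
35 → hit
38 → miss, evict 35, frames (52 33 38)
33 → hit
82 → miss, evict 52, frames (33 38 82)
38 → hit
33 → hit
82 → hit
35 → miss, evict 33, frames (38 82 35)
38 → hit
52 → miss, evict 38, frames (82 35 52)
33 → miss, evict 82, frames (35 52 33)
35 → hit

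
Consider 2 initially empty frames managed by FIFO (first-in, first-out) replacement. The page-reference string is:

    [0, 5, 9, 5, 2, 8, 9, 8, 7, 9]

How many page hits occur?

0 → miss, frames (0)
5 → miss, frames (0 5)
9 → miss, evict 0, frames (5 9)
5 → hit
2 → miss, evict 5, frames (9 2)
8 → miss, evict 9, frames (2 8)
9 → miss, evict 2, frames (8 9)
8 → hit
7 → miss, evict 8, frames (9 7)
9 → hit
Hits: 3.

3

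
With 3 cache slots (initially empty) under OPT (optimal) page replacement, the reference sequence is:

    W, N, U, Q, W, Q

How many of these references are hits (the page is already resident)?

2

W -> miss, frames {W}
N -> miss, frames {W,N}
U -> miss, frames {W,N,U}
Q -> miss, evict U, frames {W,N,Q}
W -> hit
Q -> hit
Hits: 2.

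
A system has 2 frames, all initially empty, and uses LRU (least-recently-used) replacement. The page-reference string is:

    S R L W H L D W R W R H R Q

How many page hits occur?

3

S -> miss, frames (S)
R -> miss, frames (S R)
L -> miss, evict S, frames (R L)
W -> miss, evict R, frames (L W)
H -> miss, evict L, frames (W H)
L -> miss, evict W, frames (H L)
D -> miss, evict H, frames (L D)
W -> miss, evict L, frames (D W)
R -> miss, evict D, frames (W R)
W -> hit
R -> hit
H -> miss, evict W, frames (R H)
R -> hit
Q -> miss, evict H, frames (R Q)
Hits: 3.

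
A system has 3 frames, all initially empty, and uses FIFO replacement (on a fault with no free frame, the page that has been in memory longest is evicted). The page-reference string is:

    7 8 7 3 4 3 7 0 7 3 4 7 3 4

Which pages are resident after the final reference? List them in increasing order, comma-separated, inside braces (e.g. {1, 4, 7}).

7: fault, frames {7}
8: fault, frames {7,8}
7: hit
3: fault, frames {7,8,3}
4: fault, evict 7, frames {8,3,4}
3: hit
7: fault, evict 8, frames {3,4,7}
0: fault, evict 3, frames {4,7,0}
7: hit
3: fault, evict 4, frames {7,0,3}
4: fault, evict 7, frames {0,3,4}
7: fault, evict 0, frames {3,4,7}
3: hit
4: hit

{3, 4, 7}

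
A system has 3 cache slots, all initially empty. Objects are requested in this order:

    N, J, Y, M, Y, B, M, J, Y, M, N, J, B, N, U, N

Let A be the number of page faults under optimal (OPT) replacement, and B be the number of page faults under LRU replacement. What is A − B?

Under OPT: F F F F . F . . F . F . F . F . → 9 faults.
Under LRU: F F F F . F . F F . F F F . F . → 11 faults.
A − B = 9 − 11 = -2.

-2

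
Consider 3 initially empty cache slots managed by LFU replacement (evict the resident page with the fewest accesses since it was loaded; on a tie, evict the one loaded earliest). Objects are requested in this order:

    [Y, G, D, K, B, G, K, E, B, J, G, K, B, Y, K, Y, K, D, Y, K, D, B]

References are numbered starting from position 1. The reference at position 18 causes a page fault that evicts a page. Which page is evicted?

B

pos 1: Y: miss, frames [Y]
pos 2: G: miss, frames [Y, G]
pos 3: D: miss, frames [Y, G, D]
pos 4: K: miss, evict Y, frames [G, D, K]
pos 5: B: miss, evict G, frames [D, K, B]
pos 6: G: miss, evict D, frames [K, B, G]
pos 7: K: hit
pos 8: E: miss, evict B, frames [K, G, E]
pos 9: B: miss, evict G, frames [K, E, B]
pos 10: J: miss, evict E, frames [K, B, J]
pos 11: G: miss, evict B, frames [K, J, G]
pos 12: K: hit
pos 13: B: miss, evict J, frames [K, G, B]
pos 14: Y: miss, evict G, frames [K, B, Y]
pos 15: K: hit
pos 16: Y: hit
pos 17: K: hit
pos 18: D: miss, evict B, frames [K, Y, D]
At position 18, page B is evicted.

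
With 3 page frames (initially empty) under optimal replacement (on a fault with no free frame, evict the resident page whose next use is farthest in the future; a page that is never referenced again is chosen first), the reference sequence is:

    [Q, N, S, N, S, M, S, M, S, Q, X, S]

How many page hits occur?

7

Q → fault, frames {Q}
N → fault, frames {Q,N}
S → fault, frames {Q,N,S}
N → hit
S → hit
M → fault, evict N, frames {Q,S,M}
S → hit
M → hit
S → hit
Q → hit
X → fault, evict M, frames {Q,S,X}
S → hit
Hits: 7.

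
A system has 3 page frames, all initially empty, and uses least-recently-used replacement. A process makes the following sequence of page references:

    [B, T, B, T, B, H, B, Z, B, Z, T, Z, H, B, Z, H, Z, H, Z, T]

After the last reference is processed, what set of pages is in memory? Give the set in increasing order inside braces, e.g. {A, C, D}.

B -> miss, frames {B}
T -> miss, frames {B,T}
B -> hit
T -> hit
B -> hit
H -> miss, frames {T,B,H}
B -> hit
Z -> miss, evict T, frames {H,B,Z}
B -> hit
Z -> hit
T -> miss, evict H, frames {B,Z,T}
Z -> hit
H -> miss, evict B, frames {T,Z,H}
B -> miss, evict T, frames {Z,H,B}
Z -> hit
H -> hit
Z -> hit
H -> hit
Z -> hit
T -> miss, evict B, frames {H,Z,T}

{H, T, Z}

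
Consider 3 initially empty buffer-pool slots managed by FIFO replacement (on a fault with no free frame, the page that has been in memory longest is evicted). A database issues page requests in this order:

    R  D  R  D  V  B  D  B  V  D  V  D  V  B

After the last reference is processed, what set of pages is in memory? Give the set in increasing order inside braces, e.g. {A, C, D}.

{B, D, V}

R → fault, frames {R}
D → fault, frames {R,D}
R → hit
D → hit
V → fault, frames {R,D,V}
B → fault, evict R, frames {D,V,B}
D → hit
B → hit
V → hit
D → hit
V → hit
D → hit
V → hit
B → hit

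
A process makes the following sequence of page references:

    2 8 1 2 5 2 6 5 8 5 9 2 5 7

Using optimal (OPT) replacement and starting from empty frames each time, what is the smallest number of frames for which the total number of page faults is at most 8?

f=1: 14 faults
f=2: 9 faults
f=3: 8 faults
f=4: 7 faults
f=5: 7 faults
f=6: 7 faults
f=7: 7 faults
Smallest f with faults ≤ 8 is 3.

3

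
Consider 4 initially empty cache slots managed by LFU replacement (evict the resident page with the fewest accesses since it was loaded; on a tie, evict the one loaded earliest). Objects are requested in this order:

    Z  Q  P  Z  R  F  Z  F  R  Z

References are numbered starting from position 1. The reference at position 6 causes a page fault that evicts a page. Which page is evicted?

pos 1: Z → fault, frames (Z)
pos 2: Q → fault, frames (Z Q)
pos 3: P → fault, frames (Z Q P)
pos 4: Z → hit
pos 5: R → fault, frames (Z Q P R)
pos 6: F → fault, evict Q, frames (Z P R F)
At position 6, page Q is evicted.

Q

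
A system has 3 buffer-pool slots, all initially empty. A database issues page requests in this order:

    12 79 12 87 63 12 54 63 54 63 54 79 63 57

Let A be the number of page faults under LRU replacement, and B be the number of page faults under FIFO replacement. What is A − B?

Under LRU: F F . F F . F . . . . F . F → 7 faults.
Under FIFO: F F . F F F F . . . . F F F → 9 faults.
A − B = 7 − 9 = -2.

-2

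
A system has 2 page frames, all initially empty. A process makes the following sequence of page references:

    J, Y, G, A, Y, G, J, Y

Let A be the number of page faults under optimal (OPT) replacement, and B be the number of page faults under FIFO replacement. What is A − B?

Under OPT: F F F F . F F . → 6 faults.
Under FIFO: F F F F F F F F → 8 faults.
A − B = 6 − 8 = -2.

-2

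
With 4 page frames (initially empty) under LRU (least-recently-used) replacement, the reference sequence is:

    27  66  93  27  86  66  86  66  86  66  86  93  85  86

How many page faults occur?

27 -> miss, frames [27]
66 -> miss, frames [27, 66]
93 -> miss, frames [27, 66, 93]
27 -> hit
86 -> miss, frames [66, 93, 27, 86]
66 -> hit
86 -> hit
66 -> hit
86 -> hit
66 -> hit
86 -> hit
93 -> hit
85 -> miss, evict 27, frames [66, 86, 93, 85]
86 -> hit
Page faults: 5.

5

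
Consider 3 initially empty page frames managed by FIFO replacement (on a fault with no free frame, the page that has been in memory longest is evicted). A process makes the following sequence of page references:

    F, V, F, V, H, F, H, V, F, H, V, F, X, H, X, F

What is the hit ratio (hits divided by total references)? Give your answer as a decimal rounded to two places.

F: fault, frames {F}
V: fault, frames {F,V}
F: hit
V: hit
H: fault, frames {F,V,H}
F: hit
H: hit
V: hit
F: hit
H: hit
V: hit
F: hit
X: fault, evict F, frames {V,H,X}
H: hit
X: hit
F: fault, evict V, frames {H,X,F}
Hits: 11 of 16 references → 11/16 = 0.6875.

0.69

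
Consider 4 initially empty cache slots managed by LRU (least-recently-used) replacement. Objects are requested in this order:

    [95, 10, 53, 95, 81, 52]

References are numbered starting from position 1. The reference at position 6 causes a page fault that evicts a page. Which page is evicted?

10

pos 1: 95 -> miss, frames {95}
pos 2: 10 -> miss, frames {95,10}
pos 3: 53 -> miss, frames {95,10,53}
pos 4: 95 -> hit
pos 5: 81 -> miss, frames {10,53,95,81}
pos 6: 52 -> miss, evict 10, frames {53,95,81,52}
At position 6, page 10 is evicted.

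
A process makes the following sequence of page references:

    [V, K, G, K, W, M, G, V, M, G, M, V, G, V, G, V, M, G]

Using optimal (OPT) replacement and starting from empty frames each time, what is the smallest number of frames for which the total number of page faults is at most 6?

3

f=1: 18 faults
f=2: 9 faults
f=3: 5 faults
f=4: 5 faults
f=5: 5 faults
Smallest f with faults ≤ 6 is 3.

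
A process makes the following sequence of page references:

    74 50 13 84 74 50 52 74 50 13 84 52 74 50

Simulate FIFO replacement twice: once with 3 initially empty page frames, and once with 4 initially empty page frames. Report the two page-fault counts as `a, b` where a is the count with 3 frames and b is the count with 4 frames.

11, 12

3 frames: F F F F F F F . . F F . F F → 11 faults.
4 frames: F F F F . . F F F F F F F F → 12 faults.
12 > 11: adding a frame increased faults — Belady's anomaly.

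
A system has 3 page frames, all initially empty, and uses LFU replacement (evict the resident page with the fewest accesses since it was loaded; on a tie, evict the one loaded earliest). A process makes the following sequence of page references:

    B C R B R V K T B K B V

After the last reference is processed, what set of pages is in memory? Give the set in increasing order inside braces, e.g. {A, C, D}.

{B, R, V}

B: fault, frames {B}
C: fault, frames {B,C}
R: fault, frames {B,C,R}
B: hit
R: hit
V: fault, evict C, frames {B,R,V}
K: fault, evict V, frames {B,R,K}
T: fault, evict K, frames {B,R,T}
B: hit
K: fault, evict T, frames {B,R,K}
B: hit
V: fault, evict K, frames {B,R,V}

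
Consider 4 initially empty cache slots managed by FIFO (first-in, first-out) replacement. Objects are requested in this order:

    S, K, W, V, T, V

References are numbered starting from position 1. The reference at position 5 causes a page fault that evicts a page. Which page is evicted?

S

pos 1: S -> miss, frames [S]
pos 2: K -> miss, frames [S, K]
pos 3: W -> miss, frames [S, K, W]
pos 4: V -> miss, frames [S, K, W, V]
pos 5: T -> miss, evict S, frames [K, W, V, T]
At position 5, page S is evicted.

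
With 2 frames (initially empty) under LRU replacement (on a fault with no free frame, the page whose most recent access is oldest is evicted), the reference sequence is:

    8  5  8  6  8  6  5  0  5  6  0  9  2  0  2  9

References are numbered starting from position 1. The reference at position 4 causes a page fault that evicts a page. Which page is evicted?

pos 1: 8 -> miss, frames (8)
pos 2: 5 -> miss, frames (8 5)
pos 3: 8 -> hit
pos 4: 6 -> miss, evict 5, frames (8 6)
At position 4, page 5 is evicted.

5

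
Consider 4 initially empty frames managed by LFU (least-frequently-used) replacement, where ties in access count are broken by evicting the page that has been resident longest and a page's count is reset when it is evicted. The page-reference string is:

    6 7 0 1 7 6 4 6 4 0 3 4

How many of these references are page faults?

6: fault, frames (6)
7: fault, frames (6 7)
0: fault, frames (6 7 0)
1: fault, frames (6 7 0 1)
7: hit
6: hit
4: fault, evict 0, frames (6 7 1 4)
6: hit
4: hit
0: fault, evict 1, frames (6 7 4 0)
3: fault, evict 0, frames (6 7 4 3)
4: hit
Page faults: 7.

7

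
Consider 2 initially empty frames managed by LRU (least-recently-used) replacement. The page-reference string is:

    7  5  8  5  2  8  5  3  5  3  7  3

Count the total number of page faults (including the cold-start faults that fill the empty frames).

7: fault, frames (7)
5: fault, frames (7 5)
8: fault, evict 7, frames (5 8)
5: hit
2: fault, evict 8, frames (5 2)
8: fault, evict 5, frames (2 8)
5: fault, evict 2, frames (8 5)
3: fault, evict 8, frames (5 3)
5: hit
3: hit
7: fault, evict 5, frames (3 7)
3: hit
Page faults: 8.

8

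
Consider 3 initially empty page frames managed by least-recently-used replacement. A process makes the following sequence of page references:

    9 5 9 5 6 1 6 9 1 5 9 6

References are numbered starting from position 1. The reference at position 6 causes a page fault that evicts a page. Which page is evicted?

9

pos 1: 9 → miss, frames [9]
pos 2: 5 → miss, frames [9, 5]
pos 3: 9 → hit
pos 4: 5 → hit
pos 5: 6 → miss, frames [9, 5, 6]
pos 6: 1 → miss, evict 9, frames [5, 6, 1]
At position 6, page 9 is evicted.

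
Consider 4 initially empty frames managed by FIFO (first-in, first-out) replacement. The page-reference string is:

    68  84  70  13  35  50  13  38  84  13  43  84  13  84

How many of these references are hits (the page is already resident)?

68: miss, frames (68)
84: miss, frames (68 84)
70: miss, frames (68 84 70)
13: miss, frames (68 84 70 13)
35: miss, evict 68, frames (84 70 13 35)
50: miss, evict 84, frames (70 13 35 50)
13: hit
38: miss, evict 70, frames (13 35 50 38)
84: miss, evict 13, frames (35 50 38 84)
13: miss, evict 35, frames (50 38 84 13)
43: miss, evict 50, frames (38 84 13 43)
84: hit
13: hit
84: hit
Hits: 4.

4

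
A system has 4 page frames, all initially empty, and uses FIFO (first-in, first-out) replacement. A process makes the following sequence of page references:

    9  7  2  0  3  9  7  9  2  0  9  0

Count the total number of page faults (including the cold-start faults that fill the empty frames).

9 -> fault, frames [9]
7 -> fault, frames [9, 7]
2 -> fault, frames [9, 7, 2]
0 -> fault, frames [9, 7, 2, 0]
3 -> fault, evict 9, frames [7, 2, 0, 3]
9 -> fault, evict 7, frames [2, 0, 3, 9]
7 -> fault, evict 2, frames [0, 3, 9, 7]
9 -> hit
2 -> fault, evict 0, frames [3, 9, 7, 2]
0 -> fault, evict 3, frames [9, 7, 2, 0]
9 -> hit
0 -> hit
Page faults: 9.

9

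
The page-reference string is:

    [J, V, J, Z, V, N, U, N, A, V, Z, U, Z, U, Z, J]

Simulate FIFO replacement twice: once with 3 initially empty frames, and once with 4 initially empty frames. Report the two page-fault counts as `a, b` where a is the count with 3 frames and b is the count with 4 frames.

10, 9

3 frames: F F . F . F F . F F F F . . . F → 10 faults.
4 frames: F F . F . F F . F F F . . . . F → 9 faults.
9 < 10: adding a frame reduced faults, as is typical.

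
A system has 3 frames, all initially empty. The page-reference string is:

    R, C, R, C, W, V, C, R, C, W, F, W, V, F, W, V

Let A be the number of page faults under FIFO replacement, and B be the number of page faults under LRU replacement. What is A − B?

1

Under FIFO: F F . . F F . F F F F . F . . . → 9 faults.
Under LRU: F F . . F F . F . F F . F . . . → 8 faults.
A − B = 9 − 8 = 1.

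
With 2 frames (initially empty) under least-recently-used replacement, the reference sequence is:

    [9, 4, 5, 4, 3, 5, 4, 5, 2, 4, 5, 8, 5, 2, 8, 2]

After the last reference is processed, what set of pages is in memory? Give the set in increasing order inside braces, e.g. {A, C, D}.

{2, 8}

9: miss, frames {9}
4: miss, frames {9,4}
5: miss, evict 9, frames {4,5}
4: hit
3: miss, evict 5, frames {4,3}
5: miss, evict 4, frames {3,5}
4: miss, evict 3, frames {5,4}
5: hit
2: miss, evict 4, frames {5,2}
4: miss, evict 5, frames {2,4}
5: miss, evict 2, frames {4,5}
8: miss, evict 4, frames {5,8}
5: hit
2: miss, evict 8, frames {5,2}
8: miss, evict 5, frames {2,8}
2: hit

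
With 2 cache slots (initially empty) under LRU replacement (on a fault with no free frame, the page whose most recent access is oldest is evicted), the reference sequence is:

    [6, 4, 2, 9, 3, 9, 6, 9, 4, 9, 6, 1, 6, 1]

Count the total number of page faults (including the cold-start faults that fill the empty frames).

6 -> miss, frames (6)
4 -> miss, frames (6 4)
2 -> miss, evict 6, frames (4 2)
9 -> miss, evict 4, frames (2 9)
3 -> miss, evict 2, frames (9 3)
9 -> hit
6 -> miss, evict 3, frames (9 6)
9 -> hit
4 -> miss, evict 6, frames (9 4)
9 -> hit
6 -> miss, evict 4, frames (9 6)
1 -> miss, evict 9, frames (6 1)
6 -> hit
1 -> hit
Page faults: 9.

9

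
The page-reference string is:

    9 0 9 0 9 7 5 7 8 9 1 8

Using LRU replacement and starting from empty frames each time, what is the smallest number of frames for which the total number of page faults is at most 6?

4

f=1: 12 faults
f=2: 8 faults
f=3: 7 faults
f=4: 6 faults
f=5: 6 faults
f=6: 6 faults
Smallest f with faults ≤ 6 is 4.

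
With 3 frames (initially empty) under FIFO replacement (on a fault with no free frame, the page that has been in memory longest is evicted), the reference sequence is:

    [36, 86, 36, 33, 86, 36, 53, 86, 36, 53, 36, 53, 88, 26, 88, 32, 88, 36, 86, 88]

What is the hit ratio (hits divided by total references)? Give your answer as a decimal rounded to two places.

0.45

36 -> fault, frames [36]
86 -> fault, frames [36, 86]
36 -> hit
33 -> fault, frames [36, 86, 33]
86 -> hit
36 -> hit
53 -> fault, evict 36, frames [86, 33, 53]
86 -> hit
36 -> fault, evict 86, frames [33, 53, 36]
53 -> hit
36 -> hit
53 -> hit
88 -> fault, evict 33, frames [53, 36, 88]
26 -> fault, evict 53, frames [36, 88, 26]
88 -> hit
32 -> fault, evict 36, frames [88, 26, 32]
88 -> hit
36 -> fault, evict 88, frames [26, 32, 36]
86 -> fault, evict 26, frames [32, 36, 86]
88 -> fault, evict 32, frames [36, 86, 88]
Hits: 9 of 20 references → 9/20 = 0.4500.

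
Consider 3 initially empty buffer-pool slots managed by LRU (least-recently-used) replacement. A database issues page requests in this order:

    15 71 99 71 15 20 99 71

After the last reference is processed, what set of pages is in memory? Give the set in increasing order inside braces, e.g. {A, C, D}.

15 → fault, frames [15]
71 → fault, frames [15, 71]
99 → fault, frames [15, 71, 99]
71 → hit
15 → hit
20 → fault, evict 99, frames [71, 15, 20]
99 → fault, evict 71, frames [15, 20, 99]
71 → fault, evict 15, frames [20, 99, 71]

{20, 71, 99}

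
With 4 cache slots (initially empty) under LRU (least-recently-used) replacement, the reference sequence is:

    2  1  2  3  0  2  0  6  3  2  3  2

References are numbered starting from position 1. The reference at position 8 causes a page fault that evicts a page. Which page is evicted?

pos 1: 2: fault, frames {2}
pos 2: 1: fault, frames {2,1}
pos 3: 2: hit
pos 4: 3: fault, frames {1,2,3}
pos 5: 0: fault, frames {1,2,3,0}
pos 6: 2: hit
pos 7: 0: hit
pos 8: 6: fault, evict 1, frames {3,2,0,6}
At position 8, page 1 is evicted.

1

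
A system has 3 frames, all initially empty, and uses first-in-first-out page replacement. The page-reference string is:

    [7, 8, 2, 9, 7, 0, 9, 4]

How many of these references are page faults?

7 -> miss, frames (7)
8 -> miss, frames (7 8)
2 -> miss, frames (7 8 2)
9 -> miss, evict 7, frames (8 2 9)
7 -> miss, evict 8, frames (2 9 7)
0 -> miss, evict 2, frames (9 7 0)
9 -> hit
4 -> miss, evict 9, frames (7 0 4)
Page faults: 7.

7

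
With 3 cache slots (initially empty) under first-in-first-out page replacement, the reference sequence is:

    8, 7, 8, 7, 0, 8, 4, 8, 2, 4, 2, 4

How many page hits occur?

8: fault, frames {8}
7: fault, frames {8,7}
8: hit
7: hit
0: fault, frames {8,7,0}
8: hit
4: fault, evict 8, frames {7,0,4}
8: fault, evict 7, frames {0,4,8}
2: fault, evict 0, frames {4,8,2}
4: hit
2: hit
4: hit
Hits: 6.

6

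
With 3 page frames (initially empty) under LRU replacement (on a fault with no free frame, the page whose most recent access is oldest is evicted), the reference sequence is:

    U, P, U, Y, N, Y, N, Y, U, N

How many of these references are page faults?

U → fault, frames (U)
P → fault, frames (U P)
U → hit
Y → fault, frames (P U Y)
N → fault, evict P, frames (U Y N)
Y → hit
N → hit
Y → hit
U → hit
N → hit
Page faults: 4.

4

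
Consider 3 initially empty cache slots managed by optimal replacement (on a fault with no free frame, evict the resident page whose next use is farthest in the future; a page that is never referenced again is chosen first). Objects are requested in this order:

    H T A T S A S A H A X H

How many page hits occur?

7

H → fault, frames [H]
T → fault, frames [H, T]
A → fault, frames [H, T, A]
T → hit
S → fault, evict T, frames [H, A, S]
A → hit
S → hit
A → hit
H → hit
A → hit
X → fault, evict S, frames [H, A, X]
H → hit
Hits: 7.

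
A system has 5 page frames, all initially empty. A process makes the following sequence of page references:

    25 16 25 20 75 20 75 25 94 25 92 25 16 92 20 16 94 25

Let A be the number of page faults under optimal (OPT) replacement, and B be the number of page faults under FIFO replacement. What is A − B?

-3

Under OPT: F F . F F . . . F . F . . . . . . . → 6 faults.
Under FIFO: F F . F F . . . F . F F F . F . . . → 9 faults.
A − B = 6 − 9 = -3.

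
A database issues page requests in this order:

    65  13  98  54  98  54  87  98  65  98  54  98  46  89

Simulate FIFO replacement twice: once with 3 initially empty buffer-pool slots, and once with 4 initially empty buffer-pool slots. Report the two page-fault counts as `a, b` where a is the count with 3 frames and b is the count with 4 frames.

10, 8

3 frames: F F F F . . F . F F F . F F → 10 faults.
4 frames: F F F F . . F . F . . . F F → 8 faults.
8 < 10: adding a frame reduced faults, as is typical.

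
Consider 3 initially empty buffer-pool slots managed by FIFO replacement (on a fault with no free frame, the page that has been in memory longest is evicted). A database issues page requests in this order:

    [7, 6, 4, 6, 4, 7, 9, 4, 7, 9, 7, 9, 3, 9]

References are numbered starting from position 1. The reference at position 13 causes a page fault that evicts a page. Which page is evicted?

4

pos 1: 7: miss, frames {7}
pos 2: 6: miss, frames {7,6}
pos 3: 4: miss, frames {7,6,4}
pos 4: 6: hit
pos 5: 4: hit
pos 6: 7: hit
pos 7: 9: miss, evict 7, frames {6,4,9}
pos 8: 4: hit
pos 9: 7: miss, evict 6, frames {4,9,7}
pos 10: 9: hit
pos 11: 7: hit
pos 12: 9: hit
pos 13: 3: miss, evict 4, frames {9,7,3}
At position 13, page 4 is evicted.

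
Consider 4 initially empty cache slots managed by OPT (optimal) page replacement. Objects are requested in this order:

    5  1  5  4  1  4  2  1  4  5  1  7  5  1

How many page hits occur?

5 -> miss, frames {5}
1 -> miss, frames {5,1}
5 -> hit
4 -> miss, frames {5,1,4}
1 -> hit
4 -> hit
2 -> miss, frames {5,1,4,2}
1 -> hit
4 -> hit
5 -> hit
1 -> hit
7 -> miss, evict 2, frames {5,1,4,7}
5 -> hit
1 -> hit
Hits: 9.

9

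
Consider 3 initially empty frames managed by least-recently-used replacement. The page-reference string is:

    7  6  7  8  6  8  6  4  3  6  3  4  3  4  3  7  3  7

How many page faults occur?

7 → miss, frames (7)
6 → miss, frames (7 6)
7 → hit
8 → miss, frames (6 7 8)
6 → hit
8 → hit
6 → hit
4 → miss, evict 7, frames (8 6 4)
3 → miss, evict 8, frames (6 4 3)
6 → hit
3 → hit
4 → hit
3 → hit
4 → hit
3 → hit
7 → miss, evict 6, frames (4 3 7)
3 → hit
7 → hit
Page faults: 6.

6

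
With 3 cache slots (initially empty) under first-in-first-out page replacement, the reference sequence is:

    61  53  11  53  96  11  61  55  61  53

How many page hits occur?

3

61 → miss, frames [61]
53 → miss, frames [61, 53]
11 → miss, frames [61, 53, 11]
53 → hit
96 → miss, evict 61, frames [53, 11, 96]
11 → hit
61 → miss, evict 53, frames [11, 96, 61]
55 → miss, evict 11, frames [96, 61, 55]
61 → hit
53 → miss, evict 96, frames [61, 55, 53]
Hits: 3.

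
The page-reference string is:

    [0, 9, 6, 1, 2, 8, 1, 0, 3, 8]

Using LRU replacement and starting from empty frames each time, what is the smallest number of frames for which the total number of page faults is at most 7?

f=1: 10 faults
f=2: 10 faults
f=3: 9 faults
f=4: 8 faults
f=5: 8 faults
f=6: 7 faults
f=7: 7 faults
Smallest f with faults ≤ 7 is 6.

6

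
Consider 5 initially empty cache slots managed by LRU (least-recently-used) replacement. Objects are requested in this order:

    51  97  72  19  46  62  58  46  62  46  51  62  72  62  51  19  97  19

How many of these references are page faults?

51 -> miss, frames [51]
97 -> miss, frames [51, 97]
72 -> miss, frames [51, 97, 72]
19 -> miss, frames [51, 97, 72, 19]
46 -> miss, frames [51, 97, 72, 19, 46]
62 -> miss, evict 51, frames [97, 72, 19, 46, 62]
58 -> miss, evict 97, frames [72, 19, 46, 62, 58]
46 -> hit
62 -> hit
46 -> hit
51 -> miss, evict 72, frames [19, 58, 62, 46, 51]
62 -> hit
72 -> miss, evict 19, frames [58, 46, 51, 62, 72]
62 -> hit
51 -> hit
19 -> miss, evict 58, frames [46, 72, 62, 51, 19]
97 -> miss, evict 46, frames [72, 62, 51, 19, 97]
19 -> hit
Page faults: 11.

11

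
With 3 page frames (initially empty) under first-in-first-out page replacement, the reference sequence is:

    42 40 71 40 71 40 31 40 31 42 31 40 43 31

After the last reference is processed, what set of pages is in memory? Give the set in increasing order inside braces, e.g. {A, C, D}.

{31, 40, 43}

42: miss, frames [42]
40: miss, frames [42, 40]
71: miss, frames [42, 40, 71]
40: hit
71: hit
40: hit
31: miss, evict 42, frames [40, 71, 31]
40: hit
31: hit
42: miss, evict 40, frames [71, 31, 42]
31: hit
40: miss, evict 71, frames [31, 42, 40]
43: miss, evict 31, frames [42, 40, 43]
31: miss, evict 42, frames [40, 43, 31]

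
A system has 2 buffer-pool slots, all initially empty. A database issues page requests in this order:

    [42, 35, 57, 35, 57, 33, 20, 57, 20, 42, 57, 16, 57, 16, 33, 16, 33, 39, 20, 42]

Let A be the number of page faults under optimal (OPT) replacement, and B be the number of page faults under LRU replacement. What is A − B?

Under OPT: F F F . . F F . . F . F . . F . . F F F → 11 faults.
Under LRU: F F F . . F F F . F F F . . F . . F F F → 13 faults.
A − B = 11 − 13 = -2.

-2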